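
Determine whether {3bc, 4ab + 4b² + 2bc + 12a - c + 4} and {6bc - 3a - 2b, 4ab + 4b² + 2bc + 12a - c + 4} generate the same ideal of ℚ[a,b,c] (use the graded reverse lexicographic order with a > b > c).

No, the ideals differ.

Equality of ideals is decidable: compute both reduced Gröbner bases (unique for the ordering) and check whether they agree.
Buchberger on the first generating set:
f_1 = 3bc, LT = bc.
f_2 = 4ab + 4b² + 2bc + 12a - c + 4, LT = ab.

S(f_1,f_2): lcm = abc. S = -b²c - ½bc² - 3ac + ¼c² - c.
  leading term b²c: subtract (-⅓b)·f_1 from -b²c - ½bc² - 3ac + ¼c² - c → -½bc² - 3ac + ¼c² - c
  leading term bc²: subtract (-⅙c)·f_1 from -½bc² - 3ac + ¼c² - c → -3ac + ¼c² - c
  leading term ac: no divisor's leading term divides it; move -3ac to the remainder.
  leading term c²: no divisor's leading term divides it; move ¼c² to the remainder.
  leading term c: no divisor's leading term divides it; move -c to the remainder.
  remainder -3ac + ¼c² - c ≠ 0; add g_3 = -3ac + ¼c² - c to the basis.

The other S-polynomials (S(f_1,g_3), S(f_2,g_3)) all reduce to 0 modulo the current basis, so we have a Gröbner basis.
Inter-reduce: drop elements whose leading term is divisible by another's, tail-reduce, and make monic.
Reduced Gröbner basis: {ab + b² + 3a - ¼c + 1, ac - 1/12c² + ⅓c, bc}.

Buchberger on the second generating set:
h_1 = 6bc - 3a - 2b, LT = bc.
h_2 = 4ab + 4b² + 2bc + 12a - c + 4, LT = ab.

S(h_1,h_2): lcm = abc. S = -b²c - ½bc² - ½a² - ⅓ab - 3ac + ¼c² - c.
  leading term b²c: subtract (-⅙b)·h_1 from -b²c - ½bc² - ½a² - ⅓ab - 3ac + ¼c² - c → -½bc² - ½a² - ⅚ab - ⅓b² - 3ac + ¼c² - c
  leading term bc²: subtract (-1/12c)·h_1 from -½bc² - ½a² - ⅚ab - ⅓b² - 3ac + ¼c² - c → -½a² - ⅚ab - ⅓b² - 13/4ac - ⅙bc + ¼c² - c
  leading term a²: no divisor's leading term divides it; move -½a² to the remainder.
  leading term ab: subtract (-5/24)·h_2 from -⅚ab - ⅓b² - 13/4ac - ⅙bc + ¼c² - c → ½b² - 13/4ac + ¼bc + ¼c² + 5/2a - 29/24c + ⅚
  leading term b²: no divisor's leading term divides it; move ½b² to the remainder.
  leading term ac: no divisor's leading term divides it; move -13/4ac to the remainder.
  leading term bc: subtract (1/24)·h_1 from ¼bc + ¼c² + 5/2a - 29/24c + ⅚ → ¼c² + 21/8a + 1/12b - 29/24c + ⅚
  leading term c²: no divisor's leading term divides it; move ¼c² to the remainder.
  leading term a: no divisor's leading term divides it; move 21/8a to the remainder.
  leading term b: no divisor's leading term divides it; move 1/12b to the remainder.
  leading term c: no divisor's leading term divides it; move -29/24c to the remainder.
  leading term 1: no divisor's leading term divides it; move ⅚ to the remainder.
  remainder -½a² + ½b² - 13/4ac + ¼c² + 21/8a + 1/12b - 29/24c + ⅚ ≠ 0; add k_3 = -½a² + ½b² - 13/4ac + ¼c² + 21/8a + 1/12b - 29/24c + ⅚ to the basis.

The other S-polynomials (S(h_1,k_3), S(h_2,k_3)) all reduce to 0 modulo the current basis, so we have a Gröbner basis.
Inter-reduce: drop elements whose leading term is divisible by another's, tail-reduce, and make monic.
Reduced Gröbner basis: {a² - b² + 13/2ac - ½c² - 21/4a - ⅙b + 29/12c - 5/3, ab + b² + 13/4a + ⅙b - ¼c + 1, bc - ½a - ⅓b}.

The bases are distinct; the ideals are different.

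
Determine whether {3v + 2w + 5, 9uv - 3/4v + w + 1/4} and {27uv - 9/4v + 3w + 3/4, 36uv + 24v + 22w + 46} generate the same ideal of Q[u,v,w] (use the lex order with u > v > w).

Since reduced Gröbner bases are canonical representatives of ideals under a given ordering, it suffices to compute and compare them.
Buchberger on the first generating set:
f_1 = 3v + 2w + 5, LT = v.
f_2 = 9uv - 3/4v + w + 1/4, LT = uv.

S(f_1,f_2): lcm = uv. S = 2/3uw + 5/3u + 1/12v - 1/9w - 1/36.
  leading term uw: no divisor's leading term divides it; move 2/3uw to the remainder.
  leading term u: no divisor's leading term divides it; move 5/3u to the remainder.
  leading term v: subtract (1/36)·f_1 from 1/12v - 1/9w - 1/36 → -1/6w - 1/6
  leading term w: no divisor's leading term divides it; move -1/6w to the remainder.
  leading term 1: no divisor's leading term divides it; move -1/6 to the remainder.
  remainder 2/3uw + 5/3u - 1/6w - 1/6 ≠ 0; add g_3 = 2/3uw + 5/3u - 1/6w - 1/6 to the basis.

The other S-polynomials (S(f_1,g_3), S(f_2,g_3)) all reduce to 0 modulo the current basis, so we have a Gröbner basis.
Inter-reduce: drop elements whose leading term is divisible by another's, tail-reduce, and make monic.
Reduced Gröbner basis: {uw + 5/2u - 1/4w - 1/4, v + 2/3w + 5/3}.

Buchberger on the second generating set:
h_1 = 27uv - 9/4v + 3w + 3/4, LT = uv.
h_2 = 36uv + 24v + 22w + 46, LT = uv.

S(h_1,h_2): lcm = uv. S = -3/4v - 1/2w - 5/4.
  leading term v: no divisor's leading term divides it; move -3/4v to the remainder.
  leading term w: no divisor's leading term divides it; move -1/2w to the remainder.
  leading term 1: no divisor's leading term divides it; move -5/4 to the remainder.
  remainder -3/4v - 1/2w - 5/4 ≠ 0; add k_3 = -3/4v - 1/2w - 5/4 to the basis.

S(h_1,k_3): lcm = uv. S = -2/3uw - 5/3u - 1/12v + 1/9w + 1/36.
  leading term uw: no divisor's leading term divides it; move -2/3uw to the remainder.
  leading term u: no divisor's leading term divides it; move -5/3u to the remainder.
  leading term v: subtract (1/9)·k_3 from -1/12v + 1/9w + 1/36 → 1/6w + 1/6
  leading term w: no divisor's leading term divides it; move 1/6w to the remainder.
  leading term 1: no divisor's leading term divides it; move 1/6 to the remainder.
  remainder -2/3uw - 5/3u + 1/6w + 1/6 ≠ 0; add k_4 = -2/3uw - 5/3u + 1/6w + 1/6 to the basis.

The other S-polynomials (S(h_2,k_3), S(h_1,k_4), S(h_2,k_4), S(k_3,k_4)) all reduce to 0 modulo the current basis, so we have a Gröbner basis.
Inter-reduce: drop elements whose leading term is divisible by another's, tail-reduce, and make monic.
Reduced Gröbner basis: {uw + 5/2u - 1/4w - 1/4, v + 2/3w + 5/3}.

Same reduced basis, so the two generating sets span the same ideal.

Yes, the ideals are equal.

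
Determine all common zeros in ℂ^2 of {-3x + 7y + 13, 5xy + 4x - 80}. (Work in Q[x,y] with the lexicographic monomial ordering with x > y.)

Compute a lex Gröbner basis by Buchberger's algorithm.
f_1 = -3x + 7y + 13, LT = x.
f_2 = 5xy + 4x - 80, LT = xy.

S(f_1,f_2): lcm = xy. S = -4/5x - 7/3y^2 - 13/3y + 16.
  reduce S modulo (f_1, f_2):
  remainder -7/3y^2 - 31/5y + 188/15 ≠ 0; add h_3 = -7/3y^2 - 31/5y + 188/15 to the basis.

The other S-polynomials (S(f_1,h_3), S(f_2,h_3)) all reduce to 0 modulo the current basis, so we have a Gröbner basis.
Inter-reduce: drop elements whose leading term is divisible by another's, tail-reduce, and make monic.
Reduced Gröbner basis: {x - 7/3y - 13/3, y^2 + 93/35y - 188/35}.

Since the basis is lex-ordered, y^2 + 93/35y - 188/35 is univariate in y. Its roots are {-4, 47/35}. Back-substituting each root into the other basis elements fixes the other coordinates.
  y = -4: the earlier basis element becomes x + 5 = 0, giving x = -5 — point (-5, -4).
  y = 47/35: the earlier basis element becomes x - 112/15 = 0, giving x = 112/15 — point (112/15, 47/35).

{(-5, -4), (112/15, 47/35)}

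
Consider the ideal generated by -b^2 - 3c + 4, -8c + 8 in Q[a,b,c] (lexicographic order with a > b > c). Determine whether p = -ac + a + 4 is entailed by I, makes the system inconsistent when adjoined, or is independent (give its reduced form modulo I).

Adjoining -ac + a + 4 makes the ideal the whole ring: the system is inconsistent.

First compute the reduced Gröbner basis of I by Buchberger's algorithm.
f_1 = -b^2 - 3c + 4, LT = b^2.
f_2 = -8c + 8, LT = c.

The S-polynomials (S(f_1,f_2)) all reduce to 0 modulo the current basis, so we have a Gröbner basis.
Inter-reduce: drop elements whose leading term is divisible by another's, tail-reduce, and make monic.
Reduced Gröbner basis: {b^2 - 1, c - 1}.
Label its elements g_1 = b^2 - 1, g_2 = c - 1.

Reduce p = -ac + a + 4 modulo G:
  leading term ac: subtract (-a)·g_2 from -ac + a + 4 → 4
  leading term 1: no divisor's leading term divides it; move 4 to the remainder.
  normal form = 4.
The normal form is nonzero, so p ∉ I. Since p minus its normal form lies in I, I + (p) = I + (r) where r = 4; decide whether this ideal is the whole ring.
Here r = 4 is a nonzero constant, hence a unit: 1 ∈ I + (p), the Gröbner basis of I + (p) is {1}, and the enlarged system has no common solution — adjoining p is inconsistent.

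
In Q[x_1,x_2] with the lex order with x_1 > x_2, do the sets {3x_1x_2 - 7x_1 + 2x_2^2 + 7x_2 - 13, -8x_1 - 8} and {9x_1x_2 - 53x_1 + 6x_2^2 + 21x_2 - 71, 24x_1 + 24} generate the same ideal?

Since reduced Gröbner bases are canonical representatives of ideals under a given ordering, it suffices to compute and compare them.
Buchberger on the first generating set:
f_1 = 3x_1x_2 - 7x_1 + 2x_2^2 + 7x_2 - 13, LT = x_1x_2.
f_2 = -8x_1 - 8, LT = x_1.

S(f_1,f_2): lcm = x_1x_2. S = -7/3x_1 + 2/3x_2^2 + 4/3x_2 - 13/3.
  leading term x_1: subtract (7/24)·f_2 from -7/3x_1 + 2/3x_2^2 + 4/3x_2 - 13/3 → 2/3x_2^2 + 4/3x_2 - 2
  leading term x_2^2: no divisor's leading term divides it; move 2/3x_2^2 to the remainder.
  leading term x_2: no divisor's leading term divides it; move 4/3x_2 to the remainder.
  leading term 1: no divisor's leading term divides it; move -2 to the remainder.
  remainder 2/3x_2^2 + 4/3x_2 - 2 ≠ 0; add g_3 = 2/3x_2^2 + 4/3x_2 - 2 to the basis.

The other S-polynomials (S(f_1,g_3), S(f_2,g_3)) all reduce to 0 modulo the current basis, so we have a Gröbner basis.
Inter-reduce: drop elements whose leading term is divisible by another's, tail-reduce, and make monic.
Reduced Gröbner basis: {x_1 + 1, x_2^2 + 2x_2 - 3}.

Buchberger on the second generating set:
h_1 = 9x_1x_2 - 53x_1 + 6x_2^2 + 21x_2 - 71, LT = x_1x_2.
h_2 = 24x_1 + 24, LT = x_1.

S(h_1,h_2): lcm = x_1x_2. S = -53/9x_1 + 2/3x_2^2 + 4/3x_2 - 71/9.
  leading term x_1: subtract (-53/216)·h_2 from -53/9x_1 + 2/3x_2^2 + 4/3x_2 - 71/9 → 2/3x_2^2 + 4/3x_2 - 2
  leading term x_2^2: no divisor's leading term divides it; move 2/3x_2^2 to the remainder.
  leading term x_2: no divisor's leading term divides it; move 4/3x_2 to the remainder.
  leading term 1: no divisor's leading term divides it; move -2 to the remainder.
  remainder 2/3x_2^2 + 4/3x_2 - 2 ≠ 0; add k_3 = 2/3x_2^2 + 4/3x_2 - 2 to the basis.

The other S-polynomials (S(h_1,k_3), S(h_2,k_3)) all reduce to 0 modulo the current basis, so we have a Gröbner basis.
Inter-reduce: drop elements whose leading term is divisible by another's, tail-reduce, and make monic.
Reduced Gröbner basis: {x_1 + 1, x_2^2 + 2x_2 - 3}.

Same reduced basis, so the two generating sets span the same ideal.
The choice of monomial ordering does not affect the verdict — as long as both bases are computed under the same ordering, their equality decides ideal equality.

Yes, the ideals are equal.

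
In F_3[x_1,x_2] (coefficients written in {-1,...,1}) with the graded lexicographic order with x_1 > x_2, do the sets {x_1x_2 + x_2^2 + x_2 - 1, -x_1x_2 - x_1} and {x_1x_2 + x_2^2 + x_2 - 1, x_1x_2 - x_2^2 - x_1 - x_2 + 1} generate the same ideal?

For a fixed monomial order, each ideal has a unique reduced Gröbner basis; comparing bases decides equality.
Buchberger on the first generating set:
f_1 = x_1x_2 + x_2^2 + x_2 - 1, LT = x_1x_2.
f_2 = -x_1x_2 - x_1, LT = x_1x_2.

S(f_1,f_2): lcm = x_1x_2. S = x_2^2 - x_1 + x_2 - 1.
  reduce S modulo (f_1, f_2):
  remainder x_2^2 - x_1 + x_2 - 1 ≠ 0; add g_3 = x_2^2 - x_1 + x_2 - 1 to the basis.

S(f_1,g_3): lcm = x_1x_2^2. S = x_2^3 + x_1^2 - x_1x_2 + x_2^2 + x_1 - x_2.
  reduce S modulo (f_1, f_2, g_3):
  remainder x_1^2 + x_1 ≠ 0; add g_4 = x_1^2 + x_1 to the basis.

The other S-polynomials (S(f_2,g_3), S(f_1,g_4), S(f_2,g_4), S(g_3,g_4)) all reduce to 0 modulo the current basis, so we have a Gröbner basis.
Inter-reduce: drop elements whose leading term is divisible by another's, tail-reduce, and make monic.
Reduced Gröbner basis: {x_1^2 + x_1, x_1x_2 + x_1, x_2^2 - x_1 + x_2 - 1}.

Buchberger on the second generating set:
h_1 = x_1x_2 + x_2^2 + x_2 - 1, LT = x_1x_2.
h_2 = x_1x_2 - x_2^2 - x_1 - x_2 + 1, LT = x_1x_2.

S(h_1,h_2): lcm = x_1x_2. S = -x_2^2 + x_1 - x_2 + 1.
  reduce S modulo (h_1, h_2):
  remainder -x_2^2 + x_1 - x_2 + 1 ≠ 0; add k_3 = -x_2^2 + x_1 - x_2 + 1 to the basis.

S(h_1,k_3): lcm = x_1x_2^2. S = x_2^3 + x_1^2 - x_1x_2 + x_2^2 + x_1 - x_2.
  reduce S modulo (h_1, h_2, k_3):
  remainder x_1^2 + x_1 ≠ 0; add k_4 = x_1^2 + x_1 to the basis.

The other S-polynomials (S(h_2,k_3), S(h_1,k_4), S(h_2,k_4), S(k_3,k_4)) all reduce to 0 modulo the current basis, so we have a Gröbner basis.
Inter-reduce: drop elements whose leading term is divisible by another's, tail-reduce, and make monic.
Reduced Gröbner basis: {x_1^2 + x_1, x_1x_2 + x_1, x_2^2 - x_1 + x_2 - 1}.

Same reduced basis, so the two generating sets span the same ideal.
The same test decides containment: I ⊆ J iff every generator of I reduces to 0 modulo a Gröbner basis of J.

Yes, the ideals are equal.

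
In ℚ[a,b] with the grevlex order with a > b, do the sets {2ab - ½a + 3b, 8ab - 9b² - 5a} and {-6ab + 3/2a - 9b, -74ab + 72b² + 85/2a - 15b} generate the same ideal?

For a fixed monomial order, each ideal has a unique reduced Gröbner basis; comparing bases decides equality.
Buchberger on the first generating set:
f_1 = 2ab - ½a + 3b, LT = ab.
f_2 = 8ab - 9b² - 5a, LT = ab.

S(f_1,f_2): lcm = ab. S = 9/8b² + ⅜a + 3/2b.
  leading term b²: no divisor's leading term divides it; move 9/8b² to the remainder.
  leading term a: no divisor's leading term divides it; move ⅜a to the remainder.
  leading term b: no divisor's leading term divides it; move 3/2b to the remainder.
  remainder 9/8b² + ⅜a + 3/2b ≠ 0; add g_3 = 9/8b² + ⅜a + 3/2b to the basis.

S(f_1,g_3): lcm = ab². S = -⅓a² - 19/12ab + 3/2b².
  leading term a²: no divisor's leading term divides it; move -⅓a² to the remainder.
  leading term ab: subtract (-19/24)·f_1 from -19/12ab + 3/2b² → 3/2b² - 19/48a + 19/8b
  leading term b²: subtract (4/3)·g_3 from 3/2b² - 19/48a + 19/8b → -43/48a + ⅜b
  leading term a: no divisor's leading term divides it; move -43/48a to the remainder.
  leading term b: no divisor's leading term divides it; move ⅜b to the remainder.
  remainder -⅓a² - 43/48a + ⅜b ≠ 0; add g_4 = -⅓a² - 43/48a + ⅜b to the basis.

The other S-polynomials (S(f_2,g_3), S(f_1,g_4), S(f_2,g_4), S(g_3,g_4)) all reduce to 0 modulo the current basis, so we have a Gröbner basis.
Inter-reduce: drop elements whose leading term is divisible by another's, tail-reduce, and make monic.
Reduced Gröbner basis: {a² + 43/16a - 9/8b, ab - ¼a + 3/2b, b² + ⅓a + 4/3b}.

Buchberger on the second generating set:
h_1 = -6ab + 3/2a - 9b, LT = ab.
h_2 = -74ab + 72b² + 85/2a - 15b, LT = ab.

S(h_1,h_2): lcm = ab. S = 36/37b² + 12/37a + 48/37b.
  leading term b²: no divisor's leading term divides it; move 36/37b² to the remainder.
  leading term a: no divisor's leading term divides it; move 12/37a to the remainder.
  leading term b: no divisor's leading term divides it; move 48/37b to the remainder.
  remainder 36/37b² + 12/37a + 48/37b ≠ 0; add k_3 = 36/37b² + 12/37a + 48/37b to the basis.

S(h_1,k_3): lcm = ab². S = -⅓a² - 19/12ab + 3/2b².
  leading term a²: no divisor's leading term divides it; move -⅓a² to the remainder.
  leading term ab: subtract (19/72)·h_1 from -19/12ab + 3/2b² → 3/2b² - 19/48a + 19/8b
  leading term b²: subtract (37/24)·k_3 from 3/2b² - 19/48a + 19/8b → -43/48a + ⅜b
  leading term a: no divisor's leading term divides it; move -43/48a to the remainder.
  leading term b: no divisor's leading term divides it; move ⅜b to the remainder.
  remainder -⅓a² - 43/48a + ⅜b ≠ 0; add k_4 = -⅓a² - 43/48a + ⅜b to the basis.

The other S-polynomials (S(h_2,k_3), S(h_1,k_4), S(h_2,k_4), S(k_3,k_4)) all reduce to 0 modulo the current basis, so we have a Gröbner basis.
Inter-reduce: drop elements whose leading term is divisible by another's, tail-reduce, and make monic.
Reduced Gröbner basis: {a² + 43/16a - 9/8b, ab - ¼a + 3/2b, b² + ⅓a + 4/3b}.

These coincide, so the ideals are equal.

Yes, the ideals are equal.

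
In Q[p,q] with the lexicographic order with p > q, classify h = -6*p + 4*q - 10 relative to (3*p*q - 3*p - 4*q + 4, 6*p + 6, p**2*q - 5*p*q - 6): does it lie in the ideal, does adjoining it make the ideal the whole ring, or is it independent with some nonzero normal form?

-6*p + 4*q - 10 lies in I (it reduces to 0).

First compute the reduced Gröbner basis of I by Buchberger's algorithm.
f_1 = 3*p*q - 3*p - 4*q + 4, LT = p*q.
f_2 = 6*p + 6, LT = p.
f_3 = p**2*q - 5*p*q - 6, LT = p**2*q.

S(f_1,f_2): lcm = p*q. S = -p - 7/3*q + 4/3.
  leading term p: subtract (-1/6)·f_2 from -p - 7/3*q + 4/3 → -7/3*q + 7/3
  leading term q: no divisor's leading term divides it; move -7/3*q to the remainder.
  leading term 1: no divisor's leading term divides it; move 7/3 to the remainder.
  remainder -7/3*q + 7/3 ≠ 0; add k_4 = -7/3*q + 7/3 to the basis.

The other S-polynomials (S(f_1,f_3), S(f_2,f_3), S(f_1,k_4), S(f_2,k_4), S(f_3,k_4)) all reduce to 0 modulo the current basis, so we have a Gröbner basis.
Inter-reduce: drop elements whose leading term is divisible by another's, tail-reduce, and make monic.
Reduced Gröbner basis: {p + 1, q - 1}.
Label its elements g_1 = p + 1, g_2 = q - 1.

Reduce h = -6*p + 4*q - 10 modulo G:
  leading term p: subtract (-6)·g_1 from -6*p + 4*q - 10 → 4*q - 4
  leading term q: subtract (4)·g_2 from 4*q - 4 → 0
  normal form = 0.
Since the normal form is 0, h ∈ I.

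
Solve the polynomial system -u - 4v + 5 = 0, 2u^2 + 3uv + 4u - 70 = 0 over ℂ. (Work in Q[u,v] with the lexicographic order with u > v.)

{(5, 0), (-56/5, 81/20)}

Compute a lex Gröbner basis by Buchberger's algorithm.
f_1 = -u - 4v + 5, LT = u.
f_2 = 2u^2 + 3uv + 4u - 70, LT = u^2.

S(f_1,f_2): lcm = u^2. S = 5/2uv - 7u + 35.
  leading term uv: subtract (-5/2v)·f_1 from 5/2uv - 7u + 35 → -7u - 10v^2 + 25/2v + 35
  leading term u: subtract (7)·f_1 from -7u - 10v^2 + 25/2v + 35 → -10v^2 + 81/2v
  leading term v^2: no divisor's leading term divides it; move -10v^2 to the remainder.
  leading term v: no divisor's leading term divides it; move 81/2v to the remainder.
  remainder -10v^2 + 81/2v ≠ 0; add h_3 = -10v^2 + 81/2v to the basis.

The other S-polynomials (S(f_1,h_3), S(f_2,h_3)) all reduce to 0 modulo the current basis, so we have a Gröbner basis.
Inter-reduce: drop elements whose leading term is divisible by another's, tail-reduce, and make monic.
Reduced Gröbner basis: {u + 4v - 5, v^2 - 81/20v}.

Elimination: the polynomial v^2 - 81/20v lies in the elimination ideal for v, so v ∈ {0, 81/20}. For each such v, the remaining basis elements (now univariate) give the rest of the solution.
  v = 0: the earlier basis element becomes u - 5 = 0, giving u = 5 — point (5, 0).
  v = 81/20: the earlier basis element becomes u + 56/5 = 0, giving u = -56/5 — point (-56/5, 81/20).
Zero-dimensionality of the ideal guarantees finitely many solutions over ℂ.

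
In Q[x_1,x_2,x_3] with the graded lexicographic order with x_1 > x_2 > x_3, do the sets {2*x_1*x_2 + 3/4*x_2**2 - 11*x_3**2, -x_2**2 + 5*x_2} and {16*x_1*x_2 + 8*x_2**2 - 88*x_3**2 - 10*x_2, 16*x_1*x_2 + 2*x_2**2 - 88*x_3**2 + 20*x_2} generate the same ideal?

For a fixed monomial order, each ideal has a unique reduced Gröbner basis; comparing bases decides equality.
Buchberger on the first generating set:
f_1 = 2*x_1*x_2 + 3/4*x_2**2 - 11*x_3**2, LT = x_1*x_2.
f_2 = -x_2**2 + 5*x_2, LT = x_2**2.

S(f_1,f_2): lcm = x_1*x_2**2. S = 3/8*x_2**3 - 11/2*x_2*x_3**2 + 5*x_1*x_2.
  leading term x_2**3: subtract (-3/8*x_2)·f_2 from 3/8*x_2**3 - 11/2*x_2*x_3**2 + 5*x_1*x_2 → -11/2*x_2*x_3**2 + 5*x_1*x_2 + 15/8*x_2**2
  leading term x_2*x_3**2: no divisor's leading term divides it; move -11/2*x_2*x_3**2 to the remainder.
  leading term x_1*x_2: subtract (5/2)·f_1 from 5*x_1*x_2 + 15/8*x_2**2 → 55/2*x_3**2
  leading term x_3**2: no divisor's leading term divides it; move 55/2*x_3**2 to the remainder.
  remainder -11/2*x_2*x_3**2 + 55/2*x_3**2 ≠ 0; add g_3 = -11/2*x_2*x_3**2 + 55/2*x_3**2 to the basis.

S(f_1,g_3): lcm = x_1*x_2*x_3**2. S = 3/8*x_2**2*x_3**2 - 11/2*x_3**4 + 5*x_1*x_3**2.
  leading term x_2**2*x_3**2: subtract (-3/8*x_3**2)·f_2 from 3/8*x_2**2*x_3**2 - 11/2*x_3**4 + 5*x_1*x_3**2 → -11/2*x_3**4 + 5*x_1*x_3**2 + 15/8*x_2*x_3**2
  leading term x_3**4: no divisor's leading term divides it; move -11/2*x_3**4 to the remainder.
  leading term x_1*x_3**2: no divisor's leading term divides it; move 5*x_1*x_3**2 to the remainder.
  leading term x_2*x_3**2: subtract (-15/44)·g_3 from 15/8*x_2*x_3**2 → 75/8*x_3**2
  leading term x_3**2: no divisor's leading term divides it; move 75/8*x_3**2 to the remainder.
  remainder -11/2*x_3**4 + 5*x_1*x_3**2 + 75/8*x_3**2 ≠ 0; add g_4 = -11/2*x_3**4 + 5*x_1*x_3**2 + 75/8*x_3**2 to the basis.

The other S-polynomials (S(f_2,g_3), S(f_1,g_4), S(f_2,g_4), S(g_3,g_4)) all reduce to 0 modulo the current basis, so we have a Gröbner basis.
Inter-reduce: drop elements whose leading term is divisible by another's, tail-reduce, and make monic.
Reduced Gröbner basis: {x_3**4 - 10/11*x_1*x_3**2 - 75/44*x_3**2, x_2*x_3**2 - 5*x_3**2, x_1*x_2 - 11/2*x_3**2 + 15/8*x_2, x_2**2 - 5*x_2}.

Buchberger on the second generating set:
h_1 = 16*x_1*x_2 + 8*x_2**2 - 88*x_3**2 - 10*x_2, LT = x_1*x_2.
h_2 = 16*x_1*x_2 + 2*x_2**2 - 88*x_3**2 + 20*x_2, LT = x_1*x_2.

S(h_1,h_2): lcm = x_1*x_2. S = 3/8*x_2**2 - 15/8*x_2.
  leading term x_2**2: no divisor's leading term divides it; move 3/8*x_2**2 to the remainder.
  leading term x_2: no divisor's leading term divides it; move -15/8*x_2 to the remainder.
  remainder 3/8*x_2**2 - 15/8*x_2 ≠ 0; add k_3 = 3/8*x_2**2 - 15/8*x_2 to the basis.

S(h_1,k_3): lcm = x_1*x_2**2. S = 1/2*x_2**3 - 11/2*x_2*x_3**2 + 5*x_1*x_2 - 5/8*x_2**2.
  leading term x_2**3: subtract (4/3*x_2)·k_3 from 1/2*x_2**3 - 11/2*x_2*x_3**2 + 5*x_1*x_2 - 5/8*x_2**2 → -11/2*x_2*x_3**2 + 5*x_1*x_2 + 15/8*x_2**2
  leading term x_2*x_3**2: no divisor's leading term divides it; move -11/2*x_2*x_3**2 to the remainder.
  leading term x_1*x_2: subtract (5/16)·h_1 from 5*x_1*x_2 + 15/8*x_2**2 → -5/8*x_2**2 + 55/2*x_3**2 + 25/8*x_2
  leading term x_2**2: subtract (-5/3)·k_3 from -5/8*x_2**2 + 55/2*x_3**2 + 25/8*x_2 → 55/2*x_3**2
  leading term x_3**2: no divisor's leading term divides it; move 55/2*x_3**2 to the remainder.
  remainder -11/2*x_2*x_3**2 + 55/2*x_3**2 ≠ 0; add k_4 = -11/2*x_2*x_3**2 + 55/2*x_3**2 to the basis.

S(h_1,k_4): lcm = x_1*x_2*x_3**2. S = 1/2*x_2**2*x_3**2 - 11/2*x_3**4 + 5*x_1*x_3**2 - 5/8*x_2*x_3**2.
  leading term x_2**2*x_3**2: subtract (4/3*x_3**2)·k_3 from 1/2*x_2**2*x_3**2 - 11/2*x_3**4 + 5*x_1*x_3**2 - 5/8*x_2*x_3**2 → -11/2*x_3**4 + 5*x_1*x_3**2 + 15/8*x_2*x_3**2
  leading term x_3**4: no divisor's leading term divides it; move -11/2*x_3**4 to the remainder.
  leading term x_1*x_3**2: no divisor's leading term divides it; move 5*x_1*x_3**2 to the remainder.
  leading term x_2*x_3**2: subtract (-15/44)·k_4 from 15/8*x_2*x_3**2 → 75/8*x_3**2
  leading term x_3**2: no divisor's leading term divides it; move 75/8*x_3**2 to the remainder.
  remainder -11/2*x_3**4 + 5*x_1*x_3**2 + 75/8*x_3**2 ≠ 0; add k_5 = -11/2*x_3**4 + 5*x_1*x_3**2 + 75/8*x_3**2 to the basis.

The other S-polynomials (S(h_2,k_3), S(h_2,k_4), S(k_3,k_4), S(h_1,k_5), S(h_2,k_5), S(k_3,k_5), S(k_4,k_5)) all reduce to 0 modulo the current basis, so we have a Gröbner basis.
Inter-reduce: drop elements whose leading term is divisible by another's, tail-reduce, and make monic.
Reduced Gröbner basis: {x_3**4 - 10/11*x_1*x_3**2 - 75/44*x_3**2, x_2*x_3**2 - 5*x_3**2, x_1*x_2 - 11/2*x_3**2 + 15/8*x_2, x_2**2 - 5*x_2}.

Same reduced basis, so the two generating sets span the same ideal.
The choice of monomial ordering does not affect the verdict — as long as both bases are computed under the same ordering, their equality decides ideal equality.

Yes, the ideals are equal.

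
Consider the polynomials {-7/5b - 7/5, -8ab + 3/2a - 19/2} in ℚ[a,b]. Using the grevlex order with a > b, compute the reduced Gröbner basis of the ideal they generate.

G = {a - 1, b + 1}

The reduced Gröbner basis is the canonical form of the ideal for this ordering.

f_1 = -7/5b - 7/5, LT = b.
f_2 = -8ab + 3/2a - 19/2, LT = ab.

S(f_1,f_2): lcm = ab. S = 19/16a - 19/16.
  leading term a: no divisor's leading term divides it; move 19/16a to the remainder.
  leading term 1: no divisor's leading term divides it; move -19/16 to the remainder.
  remainder 19/16a - 19/16 ≠ 0; add g_3 = 19/16a - 19/16 to the basis.

The other S-polynomials (S(f_1,g_3), S(f_2,g_3)) all reduce to 0 modulo the current basis, so we have a Gröbner basis.
Inter-reduce: drop elements whose leading term is divisible by another's, tail-reduce, and make monic.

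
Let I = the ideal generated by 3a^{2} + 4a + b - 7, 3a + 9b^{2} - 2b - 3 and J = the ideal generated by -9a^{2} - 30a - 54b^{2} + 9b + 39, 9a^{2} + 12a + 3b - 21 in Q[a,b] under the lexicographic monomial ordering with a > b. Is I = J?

Equality of ideals is decidable: compute both reduced Gröbner bases (unique for the ordering) and check whether they agree.
Buchberger on the first generating set:
f_1 = 3a^{2} + 4a + b - 7, LT = a^{2}.
f_2 = 3a + 9b^{2} - 2b - 3, LT = a.

S(f_1,f_2): lcm = a^{2}. S = -3ab^{2} + \tfrac{2}{3}ab + \tfrac{7}{3}a + \tfrac{1}{3}b - \tfrac{7}{3}.
  reduce S modulo (f_1, f_2):
  remainder 9b^{4} - 4b^{3} - \tfrac{86}{9}b^{2} + \tfrac{23}{9}b ≠ 0; add g_3 = 9b^{4} - 4b^{3} - \tfrac{86}{9}b^{2} + \tfrac{23}{9}b to the basis.

The other S-polynomials (S(f_1,g_3), S(f_2,g_3)) all reduce to 0 modulo the current basis, so we have a Gröbner basis.
Inter-reduce: drop elements whose leading term is divisible by another's, tail-reduce, and make monic.
Reduced Gröbner basis: {a + 3b^{2} - \tfrac{2}{3}b - 1, b^{4} - \tfrac{4}{9}b^{3} - \tfrac{86}{81}b^{2} + \tfrac{23}{81}b}.

Buchberger on the second generating set:
h_1 = -9a^{2} - 30a - 54b^{2} + 9b + 39, LT = a^{2}.
h_2 = 9a^{2} + 12a + 3b - 21, LT = a^{2}.

S(h_1,h_2): lcm = a^{2}. S = 2a + 6b^{2} - \tfrac{4}{3}b - 2.
  reduce S modulo (h_1, h_2):
  remainder 2a + 6b^{2} - \tfrac{4}{3}b - 2 ≠ 0; add k_3 = 2a + 6b^{2} - \tfrac{4}{3}b - 2 to the basis.

S(h_1,k_3): lcm = a^{2}. S = -3ab^{2} + \tfrac{2}{3}ab + \tfrac{13}{3}a + 6b^{2} - b - \tfrac{13}{3}.
  reduce S modulo (h_1, h_2, k_3):
  remainder 9b^{4} - 4b^{3} - \tfrac{86}{9}b^{2} + \tfrac{23}{9}b ≠ 0; add k_4 = 9b^{4} - 4b^{3} - \tfrac{86}{9}b^{2} + \tfrac{23}{9}b to the basis.

The other S-polynomials (S(h_2,k_3), S(h_1,k_4), S(h_2,k_4), S(k_3,k_4)) all reduce to 0 modulo the current basis, so we have a Gröbner basis.
Inter-reduce: drop elements whose leading term is divisible by another's, tail-reduce, and make monic.
Reduced Gröbner basis: {a + 3b^{2} - \tfrac{2}{3}b - 1, b^{4} - \tfrac{4}{9}b^{3} - \tfrac{86}{81}b^{2} + \tfrac{23}{81}b}.

These coincide, so the ideals are equal.

Yes, the ideals are equal.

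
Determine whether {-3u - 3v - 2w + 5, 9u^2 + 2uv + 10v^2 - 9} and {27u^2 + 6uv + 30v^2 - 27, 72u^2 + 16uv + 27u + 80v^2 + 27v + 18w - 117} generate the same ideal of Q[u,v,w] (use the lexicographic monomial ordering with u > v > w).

Yes, the ideals are equal.

Since reduced Gröbner bases are canonical representatives of ideals under a given ordering, it suffices to compute and compare them.
Buchberger on the first generating set:
f_1 = -3u - 3v - 2w + 5, LT = u.
f_2 = 9u^2 + 2uv + 10v^2 - 9, LT = u^2.

S(f_1,f_2): lcm = u^2. S = 7/9uv + 2/3uw - 5/3u - 10/9v^2 + 1.
  leading term uv: subtract (-7/27v)·f_1 from 7/9uv + 2/3uw - 5/3u - 10/9v^2 + 1 → 2/3uw - 5/3u - 17/9v^2 - 14/27vw + 35/27v + 1
  leading term uw: subtract (-2/9w)·f_1 from 2/3uw - 5/3u - 17/9v^2 - 14/27vw + 35/27v + 1 → -5/3u - 17/9v^2 - 32/27vw + 35/27v - 4/9w^2 + 10/9w + 1
  leading term u: subtract (5/9)·f_1 from -5/3u - 17/9v^2 - 32/27vw + 35/27v - 4/9w^2 + 10/9w + 1 → -17/9v^2 - 32/27vw + 80/27v - 4/9w^2 + 20/9w - 16/9
  leading term v^2: no divisor's leading term divides it; move -17/9v^2 to the remainder.
  leading term vw: no divisor's leading term divides it; move -32/27vw to the remainder.
  leading term v: no divisor's leading term divides it; move 80/27v to the remainder.
  leading term w^2: no divisor's leading term divides it; move -4/9w^2 to the remainder.
  leading term w: no divisor's leading term divides it; move 20/9w to the remainder.
  leading term 1: no divisor's leading term divides it; move -16/9 to the remainder.
  remainder -17/9v^2 - 32/27vw + 80/27v - 4/9w^2 + 20/9w - 16/9 ≠ 0; add g_3 = -17/9v^2 - 32/27vw + 80/27v - 4/9w^2 + 20/9w - 16/9 to the basis.

The other S-polynomials (S(f_1,g_3), S(f_2,g_3)) all reduce to 0 modulo the current basis, so we have a Gröbner basis.
Inter-reduce: drop elements whose leading term is divisible by another's, tail-reduce, and make monic.
Reduced Gröbner basis: {u + v + 2/3w - 5/3, v^2 + 32/51vw - 80/51v + 4/17w^2 - 20/17w + 16/17}.

Buchberger on the second generating set:
h_1 = 27u^2 + 6uv + 30v^2 - 27, LT = u^2.
h_2 = 72u^2 + 16uv + 27u + 80v^2 + 27v + 18w - 117, LT = u^2.

S(h_1,h_2): lcm = u^2. S = -3/8u - 3/8v - 1/4w + 5/8.
  leading term u: no divisor's leading term divides it; move -3/8u to the remainder.
  leading term v: no divisor's leading term divides it; move -3/8v to the remainder.
  leading term w: no divisor's leading term divides it; move -1/4w to the remainder.
  leading term 1: no divisor's leading term divides it; move 5/8 to the remainder.
  remainder -3/8u - 3/8v - 1/4w + 5/8 ≠ 0; add k_3 = -3/8u - 3/8v - 1/4w + 5/8 to the basis.

S(h_1,k_3): lcm = u^2. S = -7/9uv - 2/3uw + 5/3u + 10/9v^2 - 1.
  leading term uv: subtract (56/27v)·k_3 from -7/9uv - 2/3uw + 5/3u + 10/9v^2 - 1 → -2/3uw + 5/3u + 17/9v^2 + 14/27vw - 35/27v - 1
  leading term uw: subtract (16/9w)·k_3 from -2/3uw + 5/3u + 17/9v^2 + 14/27vw - 35/27v - 1 → 5/3u + 17/9v^2 + 32/27vw - 35/27v + 4/9w^2 - 10/9w - 1
  leading term u: subtract (-40/9)·k_3 from 5/3u + 17/9v^2 + 32/27vw - 35/27v + 4/9w^2 - 10/9w - 1 → 17/9v^2 + 32/27vw - 80/27v + 4/9w^2 - 20/9w + 16/9
  leading term v^2: no divisor's leading term divides it; move 17/9v^2 to the remainder.
  leading term vw: no divisor's leading term divides it; move 32/27vw to the remainder.
  leading term v: no divisor's leading term divides it; move -80/27v to the remainder.
  leading term w^2: no divisor's leading term divides it; move 4/9w^2 to the remainder.
  leading term w: no divisor's leading term divides it; move -20/9w to the remainder.
  leading term 1: no divisor's leading term divides it; move 16/9 to the remainder.
  remainder 17/9v^2 + 32/27vw - 80/27v + 4/9w^2 - 20/9w + 16/9 ≠ 0; add k_4 = 17/9v^2 + 32/27vw - 80/27v + 4/9w^2 - 20/9w + 16/9 to the basis.

The other S-polynomials (S(h_2,k_3), S(h_1,k_4), S(h_2,k_4), S(k_3,k_4)) all reduce to 0 modulo the current basis, so we have a Gröbner basis.
Inter-reduce: drop elements whose leading term is divisible by another's, tail-reduce, and make monic.
Reduced Gröbner basis: {u + v + 2/3w - 5/3, v^2 + 32/51vw - 80/51v + 4/17w^2 - 20/17w + 16/17}.

Same reduced basis, so the two generating sets span the same ideal.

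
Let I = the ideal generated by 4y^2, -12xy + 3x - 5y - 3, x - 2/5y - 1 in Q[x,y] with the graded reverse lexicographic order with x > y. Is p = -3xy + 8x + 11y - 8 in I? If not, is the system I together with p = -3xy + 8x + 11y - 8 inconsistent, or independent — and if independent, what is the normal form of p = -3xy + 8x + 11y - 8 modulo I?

-3xy + 8x + 11y - 8 lies in I (it reduces to 0).

First compute the reduced Gröbner basis of I by Buchberger's algorithm.
f_1 = 4y^2, LT = y^2.
f_2 = -12xy + 3x - 5y - 3, LT = xy.
f_3 = x - 2/5y - 1, LT = x.

S(f_1,f_2): lcm = xy^2. S = 1/4xy - 5/12y^2 - 1/4y.
  leading term xy: subtract (-1/48)·f_2 from 1/4xy - 5/12y^2 - 1/4y → -5/12y^2 + 1/16x - 17/48y - 1/16
  leading term y^2: subtract (-5/48)·f_1 from -5/12y^2 + 1/16x - 17/48y - 1/16 → 1/16x - 17/48y - 1/16
  leading term x: subtract (1/16)·f_3 from 1/16x - 17/48y - 1/16 → -79/240y
  leading term y: no divisor's leading term divides it; move -79/240y to the remainder.
  remainder -79/240y ≠ 0; add h_4 = -79/240y to the basis.

S(f_1,f_3): leading monomials are coprime, so the S-polynomial reduces to 0 (Buchberger's first criterion).
S(f_2,f_3): lcm = xy. S = 2/5y^2 - 1/4x + 17/12y + 1/4.
  leading term y^2: subtract (1/10)·f_1 from 2/5y^2 - 1/4x + 17/12y + 1/4 → -1/4x + 17/12y + 1/4
  leading term x: subtract (-1/4)·f_3 from -1/4x + 17/12y + 1/4 → 79/60y
  leading term y: subtract (-4)·h_4 from 79/60y → 0
  remainder 0.

S(f_1,h_4): lcm = y^2. S = 0.
  remainder 0.

S(f_2,h_4): lcm = xy. S = -1/4x + 5/12y + 1/4.
  leading term x: subtract (-1/4)·f_3 from -1/4x + 5/12y + 1/4 → 19/60y
  leading term y: subtract (-76/79)·h_4 from 19/60y → 0
  remainder 0.

S(f_3,h_4): leading monomials are coprime, so the S-polynomial reduces to 0 (Buchberger's first criterion).
Every S-polynomial of the final basis reduces to 0, so we have a Gröbner basis.
Inter-reduce: drop elements whose leading term is divisible by another's, tail-reduce, and make monic.
Reduced Gröbner basis: {x - 1, y}.
Label its elements g_1 = x - 1, g_2 = y.

Reduce p = -3xy + 8x + 11y - 8 modulo G:
  leading term xy: subtract (-3y)·g_1 from -3xy + 8x + 11y - 8 → 8x + 8y - 8
  leading term x: subtract (8)·g_1 from 8x + 8y - 8 → 8y
  leading term y: subtract (8)·g_2 from 8y → 0
  normal form = 0.
Since the normal form is 0, p ∈ I.

The remainder on division by a Gröbner basis is unique — it is the normal form.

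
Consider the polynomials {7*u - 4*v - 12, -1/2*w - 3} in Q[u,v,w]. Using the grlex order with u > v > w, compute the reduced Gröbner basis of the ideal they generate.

G = {u - 4/7*v - 12/7, w + 6}

This is the nonlinear analogue of row-reducing a linear system.

f_1 = 7*u - 4*v - 12, LT = u.
f_2 = -1/2*w - 3, LT = w.

The S-polynomials (S(f_1,f_2)) all reduce to 0 modulo the current basis, so we have a Gröbner basis.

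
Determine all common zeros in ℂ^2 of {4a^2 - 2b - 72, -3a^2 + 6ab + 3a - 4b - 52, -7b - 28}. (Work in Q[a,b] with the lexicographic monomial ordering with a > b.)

Compute a lex Gröbner basis by Buchberger's algorithm.
f_1 = 4a^2 - 2b - 72, LT = a^2.
f_2 = -3a^2 + 6ab + 3a - 4b - 52, LT = a^2.
f_3 = -7b - 28, LT = b.

S(f_1,f_2): lcm = a^2. S = 2ab + a - 11/6b - 106/3.
  reduce S modulo (f_1, f_2, f_3):
  remainder -7a - 28 ≠ 0; add h_4 = -7a - 28 to the basis.

The other S-polynomials (S(f_1,f_3), S(f_2,f_3), S(f_1,h_4), S(f_2,h_4), S(f_3,h_4)) all reduce to 0 modulo the current basis, so we have a Gröbner basis.
Inter-reduce: drop elements whose leading term is divisible by another's, tail-reduce, and make monic.
Reduced Gröbner basis: {a + 4, b + 4}.

From the last basis element, b + 4 = 0, so b takes values in {-4}. Each choice, substituted upward through the basis, yields the corresponding point(s) of the solution set.
  b = -4: the earlier basis element becomes a + 4 = 0, giving a = -4 — point (-4, -4).
This is the nonlinear analogue of row-reducing a linear system.

{(-4, -4)}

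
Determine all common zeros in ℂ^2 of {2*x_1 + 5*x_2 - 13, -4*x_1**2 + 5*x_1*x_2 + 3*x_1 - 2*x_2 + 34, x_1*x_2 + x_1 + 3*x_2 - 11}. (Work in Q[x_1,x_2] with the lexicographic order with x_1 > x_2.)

Compute a lex Gröbner basis by Buchberger's algorithm.
f_1 = 2*x_1 + 5*x_2 - 13, LT = x_1.
f_2 = -4*x_1**2 + 5*x_1*x_2 + 3*x_1 - 2*x_2 + 34, LT = x_1**2.
f_3 = x_1*x_2 + x_1 + 3*x_2 - 11, LT = x_1*x_2.

S(f_1,f_2): lcm = x_1**2. S = 15/4*x_1*x_2 - 23/4*x_1 - 1/2*x_2 + 17/2.
  leading term x_1*x_2: subtract (15/8*x_2)·f_1 from 15/4*x_1*x_2 - 23/4*x_1 - 1/2*x_2 + 17/2 → -23/4*x_1 - 75/8*x_2**2 + 191/8*x_2 + 17/2
  leading term x_1: subtract (-23/8)·f_1 from -23/4*x_1 - 75/8*x_2**2 + 191/8*x_2 + 17/2 → -75/8*x_2**2 + 153/4*x_2 - 231/8
  leading term x_2**2: no divisor's leading term divides it; move -75/8*x_2**2 to the remainder.
  leading term x_2: no divisor's leading term divides it; move 153/4*x_2 to the remainder.
  leading term 1: no divisor's leading term divides it; move -231/8 to the remainder.
  remainder -75/8*x_2**2 + 153/4*x_2 - 231/8 ≠ 0; add h_4 = -75/8*x_2**2 + 153/4*x_2 - 231/8 to the basis.

S(f_1,f_3): lcm = x_1*x_2. S = -x_1 + 5/2*x_2**2 - 19/2*x_2 + 11.
  leading term x_1: subtract (-1/2)·f_1 from -x_1 + 5/2*x_2**2 - 19/2*x_2 + 11 → 5/2*x_2**2 - 7*x_2 + 9/2
  leading term x_2**2: subtract (-4/15)·h_4 from 5/2*x_2**2 - 7*x_2 + 9/2 → 16/5*x_2 - 16/5
  leading term x_2: no divisor's leading term divides it; move 16/5*x_2 to the remainder.
  leading term 1: no divisor's leading term divides it; move -16/5 to the remainder.
  remainder 16/5*x_2 - 16/5 ≠ 0; add h_5 = 16/5*x_2 - 16/5 to the basis.

S(f_2,f_3): lcm = x_1**2*x_2. S = -x_1**2 - 5/4*x_1*x_2**2 - 15/4*x_1*x_2 + 11*x_1 + 1/2*x_2**2 - 17/2*x_2.
  leading term x_1**2: subtract (-1/2*x_1)·f_1 from -x_1**2 - 5/4*x_1*x_2**2 - 15/4*x_1*x_2 + 11*x_1 + 1/2*x_2**2 - 17/2*x_2 → -5/4*x_1*x_2**2 - 5/4*x_1*x_2 + 9/2*x_1 + 1/2*x_2**2 - 17/2*x_2
  leading term x_1*x_2**2: subtract (-5/8*x_2**2)·f_1 from -5/4*x_1*x_2**2 - 5/4*x_1*x_2 + 9/2*x_1 + 1/2*x_2**2 - 17/2*x_2 → -5/4*x_1*x_2 + 9/2*x_1 + 25/8*x_2**3 - 61/8*x_2**2 - 17/2*x_2
  leading term x_1*x_2: subtract (-5/8*x_2)·f_1 from -5/4*x_1*x_2 + 9/2*x_1 + 25/8*x_2**3 - 61/8*x_2**2 - 17/2*x_2 → 9/2*x_1 + 25/8*x_2**3 - 9/2*x_2**2 - 133/8*x_2
  leading term x_1: subtract (9/4)·f_1 from 9/2*x_1 + 25/8*x_2**3 - 9/2*x_2**2 - 133/8*x_2 → 25/8*x_2**3 - 9/2*x_2**2 - 223/8*x_2 + 117/4
  leading term x_2**3: subtract (-1/3*x_2)·h_4 from 25/8*x_2**3 - 9/2*x_2**2 - 223/8*x_2 + 117/4 → 33/4*x_2**2 - 75/2*x_2 + 117/4
  leading term x_2**2: subtract (-22/25)·h_4 from 33/4*x_2**2 - 75/2*x_2 + 117/4 → -96/25*x_2 + 96/25
  leading term x_2: subtract (-6/5)·h_5 from -96/25*x_2 + 96/25 → 0
  remainder 0.

S(f_1,h_4): leading monomials are coprime, so the S-polynomial reduces to 0 (Buchberger's first criterion).
S(f_2,h_4): leading monomials are coprime, so the S-polynomial reduces to 0 (Buchberger's first criterion).
S(f_3,h_4): lcm = x_1*x_2**2. S = 127/25*x_1*x_2 - 77/25*x_1 + 3*x_2**2 - 11*x_2.
  leading term x_1*x_2: subtract (127/50*x_2)·f_1 from 127/25*x_1*x_2 - 77/25*x_1 + 3*x_2**2 - 11*x_2 → -77/25*x_1 - 97/10*x_2**2 + 1101/50*x_2
  leading term x_1: subtract (-77/50)·f_1 from -77/25*x_1 - 97/10*x_2**2 + 1101/50*x_2 → -97/10*x_2**2 + 743/25*x_2 - 1001/50
  leading term x_2**2: subtract (388/375)·h_4 from -97/10*x_2**2 + 743/25*x_2 - 1001/50 → -1232/125*x_2 + 1232/125
  leading term x_2: subtract (-77/25)·h_5 from -1232/125*x_2 + 1232/125 → 0
  remainder 0.

S(f_1,h_5): leading monomials are coprime, so the S-polynomial reduces to 0 (Buchberger's first criterion).
S(f_2,h_5): leading monomials are coprime, so the S-polynomial reduces to 0 (Buchberger's first criterion).
S(f_3,h_5): lcm = x_1*x_2. S = 2*x_1 + 3*x_2 - 11.
  leading term x_1: subtract (1)·f_1 from 2*x_1 + 3*x_2 - 11 → -2*x_2 + 2
  leading term x_2: subtract (-5/8)·h_5 from -2*x_2 + 2 → 0
  remainder 0.

S(h_4,h_5): lcm = x_2**2. S = -77/25*x_2 + 77/25.
  leading term x_2: subtract (-77/80)·h_5 from -77/25*x_2 + 77/25 → 0
  remainder 0.

Every S-polynomial of the final basis reduces to 0, so we have a Gröbner basis.
Inter-reduce: drop elements whose leading term is divisible by another's, tail-reduce, and make monic.
Reduced Gröbner basis: {x_1 - 4, x_2 - 1}.

From the last basis element, x_2 - 1 = 0, so x_2 takes values in {1}. Each choice, substituted upward through the basis, yields the corresponding point(s) of the solution set.
  x_2 = 1: the earlier basis element becomes x_1 - 4 = 0, giving x_1 = 4 — point (4, 1).
Substituting each solution back into the original system confirms all equations vanish.
Zero-dimensionality of the ideal guarantees finitely many solutions over ℂ.

{(4, 1)}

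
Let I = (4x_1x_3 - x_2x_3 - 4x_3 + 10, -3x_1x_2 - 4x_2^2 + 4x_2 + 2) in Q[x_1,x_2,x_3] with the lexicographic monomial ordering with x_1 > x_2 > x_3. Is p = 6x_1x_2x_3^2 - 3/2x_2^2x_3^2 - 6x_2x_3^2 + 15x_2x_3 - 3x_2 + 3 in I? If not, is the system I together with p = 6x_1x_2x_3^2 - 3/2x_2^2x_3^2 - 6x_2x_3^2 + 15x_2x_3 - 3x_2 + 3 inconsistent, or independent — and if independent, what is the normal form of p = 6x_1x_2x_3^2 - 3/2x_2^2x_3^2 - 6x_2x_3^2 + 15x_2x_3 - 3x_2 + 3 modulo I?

First compute the reduced Gröbner basis of I by Buchberger's algorithm.
f_1 = 4x_1x_3 - x_2x_3 - 4x_3 + 10, LT = x_1x_3.
f_2 = -3x_1x_2 - 4x_2^2 + 4x_2 + 2, LT = x_1x_2.

S(f_1,f_2): lcm = x_1x_2x_3. S = -19/12x_2^2x_3 + 1/3x_2x_3 + 5/2x_2 + 2/3x_3.
  leading term x_2^2x_3: no divisor's leading term divides it; move -19/12x_2^2x_3 to the remainder.
  leading term x_2x_3: no divisor's leading term divides it; move 1/3x_2x_3 to the remainder.
  leading term x_2: no divisor's leading term divides it; move 5/2x_2 to the remainder.
  leading term x_3: no divisor's leading term divides it; move 2/3x_3 to the remainder.
  remainder -19/12x_2^2x_3 + 1/3x_2x_3 + 5/2x_2 + 2/3x_3 ≠ 0; add h_3 = -19/12x_2^2x_3 + 1/3x_2x_3 + 5/2x_2 + 2/3x_3 to the basis.

The other S-polynomials (S(f_1,h_3), S(f_2,h_3)) all reduce to 0 modulo the current basis, so we have a Gröbner basis.
Inter-reduce: drop elements whose leading term is divisible by another's, tail-reduce, and make monic.
Reduced Gröbner basis: {x_1x_2 + 4/3x_2^2 - 4/3x_2 - 2/3, x_1x_3 - 1/4x_2x_3 - x_3 + 5/2, x_2^2x_3 - 4/19x_2x_3 - 30/19x_2 - 8/19x_3}.
Label its elements g_1 = x_1x_2 + 4/3x_2^2 - 4/3x_2 - 2/3, g_2 = x_1x_3 - 1/4x_2x_3 - x_3 + 5/2, g_3 = x_2^2x_3 - 4/19x_2x_3 - 30/19x_2 - 8/19x_3.

Reduce p = 6x_1x_2x_3^2 - 3/2x_2^2x_3^2 - 6x_2x_3^2 + 15x_2x_3 - 3x_2 + 3 modulo G:
  leading term x_1x_2x_3^2: subtract (6x_3^2)·g_1 from 6x_1x_2x_3^2 - 3/2x_2^2x_3^2 - 6x_2x_3^2 + 15x_2x_3 - 3x_2 + 3 → -19/2x_2^2x_3^2 + 2x_2x_3^2 + 15x_2x_3 - 3x_2 + 4x_3^2 + 3
  leading term x_2^2x_3^2: subtract (-19/2x_3)·g_3 from -19/2x_2^2x_3^2 + 2x_2x_3^2 + 15x_2x_3 - 3x_2 + 4x_3^2 + 3 → -3x_2 + 3
  leading term x_2: no divisor's leading term divides it; move -3x_2 to the remainder.
  leading term 1: no divisor's leading term divides it; move 3 to the remainder.
  normal form = -3x_2 + 3.
The normal form is nonzero, so p ∉ I. Since p minus its normal form lies in I, I + (p) = I + (r) where r = -3x_2 + 3; decide whether this ideal is the whole ring.
Run Buchberger on G together with r (pairs among the g_i already reduce to 0 since G is a Gröbner basis):
g_1 = x_1x_2 + 4/3x_2^2 - 4/3x_2 - 2/3, LT = x_1x_2.
g_2 = x_1x_3 - 1/4x_2x_3 - x_3 + 5/2, LT = x_1x_3.
g_3 = x_2^2x_3 - 4/19x_2x_3 - 30/19x_2 - 8/19x_3, LT = x_2^2x_3.
r = -3x_2 + 3, LT = x_2.

S(g_1,r): lcm = x_1x_2. S = x_1 + 4/3x_2^2 - 4/3x_2 - 2/3.
  leading term x_1: no divisor's leading term divides it; move x_1 to the remainder.
  leading term x_2^2: subtract (-4/9x_2)·r from 4/3x_2^2 - 4/3x_2 - 2/3 → -2/3
  leading term 1: no divisor's leading term divides it; move -2/3 to the remainder.
  remainder x_1 - 2/3 ≠ 0; add m_5 = x_1 - 2/3 to the basis.

S(g_3,r): lcm = x_2^2x_3. S = 15/19x_2x_3 - 30/19x_2 - 8/19x_3.
  leading term x_2x_3: subtract (-5/19x_3)·r from 15/19x_2x_3 - 30/19x_2 - 8/19x_3 → -30/19x_2 + 7/19x_3
  leading term x_2: subtract (10/19)·r from -30/19x_2 + 7/19x_3 → 7/19x_3 - 30/19
  leading term x_3: no divisor's leading term divides it; move 7/19x_3 to the remainder.
  leading term 1: no divisor's leading term divides it; move -30/19 to the remainder.
  remainder 7/19x_3 - 30/19 ≠ 0; add m_6 = 7/19x_3 - 30/19 to the basis.

The other S-polynomials (S(g_1,g_2), S(g_1,g_3), S(g_2,g_3), S(g_2,r), S(g_1,m_5), S(g_2,m_5), S(g_3,m_5), S(r,m_5), S(g_1,m_6), S(g_2,m_6), S(g_3,m_6), S(r,m_6), S(m_5,m_6)) all reduce to 0 modulo the current basis, so we have a Gröbner basis.
Inter-reduce: drop elements whose leading term is divisible by another's, tail-reduce, and make monic.
Reduced Gröbner basis: {x_1 - 2/3, x_2 - 1, x_3 - 30/7}.
The reduced Gröbner basis of I + (p) is {x_1 - 2/3, x_2 - 1, x_3 - 30/7} ≠ {1}, a proper ideal, so the enlarged system stays consistent: p is independent of I, with normal form -3x_2 + 3.

6x_1x_2x_3^2 - 3/2x_2^2x_3^2 - 6x_2x_3^2 + 15x_2x_3 - 3x_2 + 3 is independent of I; its normal form modulo I is -3x_2 + 3.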